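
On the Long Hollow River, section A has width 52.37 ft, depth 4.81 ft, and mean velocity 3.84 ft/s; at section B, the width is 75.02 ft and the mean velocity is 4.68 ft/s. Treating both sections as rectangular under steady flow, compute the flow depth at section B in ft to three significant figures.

2.76 ft

Q = A₁V₁ = (52.37×4.81) × 3.84 = 967.3 ft³/s
d₂ = Q/(b₂ V₂) = 967.3/(75.02×4.68) = 2.755 ft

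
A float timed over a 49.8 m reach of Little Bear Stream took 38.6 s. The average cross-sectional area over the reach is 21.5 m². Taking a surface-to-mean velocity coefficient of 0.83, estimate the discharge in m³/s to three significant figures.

v_surface = L / t̄ = 49.8 / 38.6 = 1.290 m/s
v_mean = 0.83 × 1.290 = 1.071 m/s
Q = A × v_mean = 21.5 × 1.071 = 23.02 m³/s

23.0 m³/s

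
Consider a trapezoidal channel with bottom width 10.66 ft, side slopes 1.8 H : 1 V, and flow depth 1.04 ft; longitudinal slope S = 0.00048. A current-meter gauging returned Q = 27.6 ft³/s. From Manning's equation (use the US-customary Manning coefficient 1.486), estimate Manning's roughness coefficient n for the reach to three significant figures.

A = (b + z·y)·y = (10.66 + 1.8×1.04)×1.04 = 13.03 ft²
P = b + 2y√(1+z²) = 10.66 + 2×1.04×√(1+1.8²) = 14.94 ft
R = A/P = 13.03/14.94 = 0.8722 ft
n = (1.486/Q)·A·R^(2/3)·S^(1/2) = (1.486/27.6) × 13.03 × 0.9129 × 0.02191 = 0.01403

0.0140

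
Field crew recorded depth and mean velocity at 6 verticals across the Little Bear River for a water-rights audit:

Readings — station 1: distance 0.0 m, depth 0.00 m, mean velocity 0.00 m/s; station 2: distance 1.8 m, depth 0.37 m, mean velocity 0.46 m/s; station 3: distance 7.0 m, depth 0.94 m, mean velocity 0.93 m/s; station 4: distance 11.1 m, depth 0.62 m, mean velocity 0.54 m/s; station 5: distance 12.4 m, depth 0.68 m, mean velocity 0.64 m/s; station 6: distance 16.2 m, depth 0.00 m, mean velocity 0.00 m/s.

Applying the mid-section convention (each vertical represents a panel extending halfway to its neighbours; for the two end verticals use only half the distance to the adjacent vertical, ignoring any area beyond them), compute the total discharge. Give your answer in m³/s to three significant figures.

w_2 = (7.0 − 0.0)/2 = 3.5 m; q_2 = 0.46 × 0.37 × 3.5 = 0.5957 m³/s
w_3 = (11.1 − 1.8)/2 = 4.65 m; q_3 = 0.93 × 0.94 × 4.65 = 4.065 m³/s
w_4 = (12.4 − 7.0)/2 = 2.7 m; q_4 = 0.54 × 0.62 × 2.7 = 0.9040 m³/s
w_5 = (16.2 − 11.1)/2 = 2.55 m; q_5 = 0.64 × 0.68 × 2.55 = 1.110 m³/s
Stations 1, 6 contribute zero (depth or velocity is 0).
Q = Σ qᵢ = 6.674 m³/s

6.67 m³/s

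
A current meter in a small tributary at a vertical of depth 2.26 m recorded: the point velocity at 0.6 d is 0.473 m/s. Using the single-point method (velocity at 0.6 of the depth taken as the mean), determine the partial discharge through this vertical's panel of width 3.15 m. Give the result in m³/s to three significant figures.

3.37 m³/s

v̄ = v₀.₆ = 0.473 m/s
q = v̄ × d × w = 0.4730 × 2.26 × 3.15 = 3.367 m³/s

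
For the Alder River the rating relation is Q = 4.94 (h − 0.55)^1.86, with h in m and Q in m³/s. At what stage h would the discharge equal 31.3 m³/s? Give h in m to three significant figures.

3.25 m

h − h₀ = (Q/C)^(1/b) = (31.3/4.94)^(1/1.86) = 2.698 m
h = 0.55 + 2.698 = 3.248 m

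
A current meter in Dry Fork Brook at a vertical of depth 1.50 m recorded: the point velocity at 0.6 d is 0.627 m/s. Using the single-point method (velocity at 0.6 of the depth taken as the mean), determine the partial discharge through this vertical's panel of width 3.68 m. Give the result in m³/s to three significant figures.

v̄ = v₀.₆ = 0.627 m/s
q = v̄ × d × w = 0.6270 × 1.50 × 3.68 = 3.461 m³/s

3.46 m³/s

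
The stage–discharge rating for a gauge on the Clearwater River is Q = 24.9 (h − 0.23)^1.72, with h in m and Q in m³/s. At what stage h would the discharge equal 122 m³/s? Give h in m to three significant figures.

h − h₀ = (Q/C)^(1/b) = (122/24.9)^(1/1.72) = 2.519 m
h = 0.23 + 2.519 = 2.749 m

2.75 m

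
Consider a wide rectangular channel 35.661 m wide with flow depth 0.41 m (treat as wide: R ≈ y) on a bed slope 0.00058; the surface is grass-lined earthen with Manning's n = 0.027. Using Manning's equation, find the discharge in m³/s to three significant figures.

A = b·y = 35.661 × 0.41 = 14.62 m²
Wide channel: R ≈ y = 0.41 m
Q = (1/n)·A·R^(2/3)·S^(1/2) = (1/0.027) × 14.62 × 0.4100^(2/3) × 0.00058^(1/2) = 7.198 m³/s

7.20 m³/s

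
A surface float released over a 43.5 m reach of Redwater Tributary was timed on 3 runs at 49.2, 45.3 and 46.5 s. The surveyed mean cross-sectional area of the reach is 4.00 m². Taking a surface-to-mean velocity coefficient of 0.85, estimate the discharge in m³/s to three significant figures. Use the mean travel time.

3.15 m³/s

t̄ = (49.2 + 45.3 + 46.5) / 3 = 47 s
v_surface = L / t̄ = 43.5 / 47 = 0.9255 m/s
v_mean = 0.85 × 0.9255 = 0.7867 m/s
Q = A × v_mean = 4.00 × 0.7867 = 3.147 m³/s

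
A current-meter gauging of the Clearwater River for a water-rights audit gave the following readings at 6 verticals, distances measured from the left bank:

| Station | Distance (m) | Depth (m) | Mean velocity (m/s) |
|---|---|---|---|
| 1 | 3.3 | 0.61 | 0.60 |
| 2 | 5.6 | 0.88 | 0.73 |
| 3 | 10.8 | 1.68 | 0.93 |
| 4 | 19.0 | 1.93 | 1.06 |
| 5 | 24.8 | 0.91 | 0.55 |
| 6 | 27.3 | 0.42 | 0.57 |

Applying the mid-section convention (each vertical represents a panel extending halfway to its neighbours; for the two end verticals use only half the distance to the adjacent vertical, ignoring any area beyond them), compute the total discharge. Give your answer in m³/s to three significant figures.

w_1 = (5.6 − 3.3)/2 = 1.15 m; q_1 = 0.60 × 0.61 × 1.15 = 0.4209 m³/s
w_2 = (10.8 − 3.3)/2 = 3.75 m; q_2 = 0.73 × 0.88 × 3.75 = 2.409 m³/s
w_3 = (19.0 − 5.6)/2 = 6.7 m; q_3 = 0.93 × 1.68 × 6.7 = 10.47 m³/s
w_4 = (24.8 − 10.8)/2 = 7 m; q_4 = 1.06 × 1.93 × 7 = 14.32 m³/s
w_5 = (27.3 − 19.0)/2 = 4.15 m; q_5 = 0.55 × 0.91 × 4.15 = 2.077 m³/s
w_6 = (27.3 − 24.8)/2 = 1.25 m; q_6 = 0.57 × 0.42 × 1.25 = 0.2993 m³/s
Q = Σ qᵢ = 29.99 m³/s

30.0 m³/s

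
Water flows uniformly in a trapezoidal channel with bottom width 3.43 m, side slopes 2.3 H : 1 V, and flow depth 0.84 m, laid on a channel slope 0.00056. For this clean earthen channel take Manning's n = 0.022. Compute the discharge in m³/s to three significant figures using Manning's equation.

3.41 m³/s

A = (b + z·y)·y = (3.43 + 2.3×0.84)×0.84 = 4.504 m²
P = b + 2y√(1+z²) = 3.43 + 2×0.84×√(1+2.3²) = 7.643 m
R = A/P = 4.504/7.643 = 0.5893 m
Q = (1/n)·A·R^(2/3)·S^(1/2) = (1/0.022) × 4.504 × 0.5893^(2/3) × 0.00056^(1/2) = 3.405 m³/s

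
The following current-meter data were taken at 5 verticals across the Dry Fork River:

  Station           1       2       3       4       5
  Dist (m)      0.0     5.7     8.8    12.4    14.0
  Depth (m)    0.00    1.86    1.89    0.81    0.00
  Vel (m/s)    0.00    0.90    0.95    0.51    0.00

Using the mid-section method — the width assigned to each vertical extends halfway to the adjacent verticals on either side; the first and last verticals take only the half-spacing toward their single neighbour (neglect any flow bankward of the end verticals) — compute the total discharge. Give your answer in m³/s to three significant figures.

14.5 m³/s

w_2 = (8.8 − 0.0)/2 = 4.4 m; q_2 = 0.90 × 1.86 × 4.4 = 7.366 m³/s
w_3 = (12.4 − 5.7)/2 = 3.35 m; q_3 = 0.95 × 1.89 × 3.35 = 6.015 m³/s
w_4 = (14.0 − 8.8)/2 = 2.6 m; q_4 = 0.51 × 0.81 × 2.6 = 1.074 m³/s
Stations 1, 5 contribute zero (depth or velocity is 0).
Q = Σ qᵢ = 14.45 m³/s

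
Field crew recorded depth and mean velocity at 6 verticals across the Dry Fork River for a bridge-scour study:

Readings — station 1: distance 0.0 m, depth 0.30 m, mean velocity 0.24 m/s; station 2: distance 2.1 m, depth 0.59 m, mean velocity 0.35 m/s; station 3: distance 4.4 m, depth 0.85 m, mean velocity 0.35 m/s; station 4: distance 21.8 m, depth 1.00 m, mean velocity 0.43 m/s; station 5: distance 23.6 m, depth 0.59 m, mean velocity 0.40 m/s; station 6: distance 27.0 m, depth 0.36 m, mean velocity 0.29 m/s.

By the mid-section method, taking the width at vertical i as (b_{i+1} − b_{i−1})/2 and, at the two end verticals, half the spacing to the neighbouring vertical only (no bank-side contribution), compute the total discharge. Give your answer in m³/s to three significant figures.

8.38 m³/s

w_1 = (2.1 − 0.0)/2 = 1.05 m; q_1 = 0.24 × 0.30 × 1.05 = 0.07560 m³/s
w_2 = (4.4 − 0.0)/2 = 2.2 m; q_2 = 0.35 × 0.59 × 2.2 = 0.4543 m³/s
w_3 = (21.8 − 2.1)/2 = 9.85 m; q_3 = 0.35 × 0.85 × 9.85 = 2.930 m³/s
w_4 = (23.6 − 4.4)/2 = 9.6 m; q_4 = 0.43 × 1.00 × 9.6 = 4.128 m³/s
w_5 = (27.0 − 21.8)/2 = 2.6 m; q_5 = 0.40 × 0.59 × 2.6 = 0.6136 m³/s
w_6 = (27.0 − 23.6)/2 = 1.7 m; q_6 = 0.29 × 0.36 × 1.7 = 0.1775 m³/s
Q = Σ qᵢ = 8.379 m³/s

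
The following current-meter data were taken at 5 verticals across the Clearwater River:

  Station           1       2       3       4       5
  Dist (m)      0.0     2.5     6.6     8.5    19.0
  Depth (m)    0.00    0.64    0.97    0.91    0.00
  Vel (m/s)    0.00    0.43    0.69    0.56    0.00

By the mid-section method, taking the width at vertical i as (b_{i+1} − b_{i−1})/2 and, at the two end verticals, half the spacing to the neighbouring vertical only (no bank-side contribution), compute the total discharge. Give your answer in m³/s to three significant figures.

w_2 = (6.6 − 0.0)/2 = 3.3 m; q_2 = 0.43 × 0.64 × 3.3 = 0.9082 m³/s
w_3 = (8.5 − 2.5)/2 = 3 m; q_3 = 0.69 × 0.97 × 3 = 2.008 m³/s
w_4 = (19.0 − 6.6)/2 = 6.2 m; q_4 = 0.56 × 0.91 × 6.2 = 3.160 m³/s
Stations 1, 5 contribute zero (depth or velocity is 0).
Q = Σ qᵢ = 6.076 m³/s

6.08 m³/s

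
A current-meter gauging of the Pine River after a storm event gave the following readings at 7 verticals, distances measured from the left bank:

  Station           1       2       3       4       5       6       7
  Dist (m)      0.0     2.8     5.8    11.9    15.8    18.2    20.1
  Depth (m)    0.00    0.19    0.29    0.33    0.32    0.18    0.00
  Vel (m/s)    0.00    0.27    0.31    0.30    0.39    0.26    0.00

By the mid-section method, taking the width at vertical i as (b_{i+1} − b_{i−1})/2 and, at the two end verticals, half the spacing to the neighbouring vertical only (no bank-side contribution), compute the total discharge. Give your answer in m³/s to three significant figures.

w_2 = (5.8 − 0.0)/2 = 2.9 m; q_2 = 0.27 × 0.19 × 2.9 = 0.1488 m³/s
w_3 = (11.9 − 2.8)/2 = 4.55 m; q_3 = 0.31 × 0.29 × 4.55 = 0.4090 m³/s
w_4 = (15.8 − 5.8)/2 = 5 m; q_4 = 0.30 × 0.33 × 5 = 0.4950 m³/s
w_5 = (18.2 − 11.9)/2 = 3.15 m; q_5 = 0.39 × 0.32 × 3.15 = 0.3931 m³/s
w_6 = (20.1 − 15.8)/2 = 2.15 m; q_6 = 0.26 × 0.18 × 2.15 = 0.1006 m³/s
Stations 1, 7 contribute zero (depth or velocity is 0).
Q = Σ qᵢ = 1.547 m³/s

1.55 m³/s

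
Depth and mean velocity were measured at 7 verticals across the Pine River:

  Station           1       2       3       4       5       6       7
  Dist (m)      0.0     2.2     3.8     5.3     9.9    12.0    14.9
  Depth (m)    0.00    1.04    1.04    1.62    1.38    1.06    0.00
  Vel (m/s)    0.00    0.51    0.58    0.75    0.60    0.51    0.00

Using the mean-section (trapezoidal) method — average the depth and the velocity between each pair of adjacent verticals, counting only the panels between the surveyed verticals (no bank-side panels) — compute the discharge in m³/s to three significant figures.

9.00 m³/s

Panel 1-2: Δb = 2.2 m, d̄ = (0.00+1.04)/2 = 0.52, v̄ = (0.00+0.51)/2 = 0.255 → q = 2.2×0.52×0.255 = 0.2917 m³/s
Panel 2-3: Δb = 1.6 m, d̄ = (1.04+1.04)/2 = 1.04, v̄ = (0.51+0.58)/2 = 0.545 → q = 1.6×1.04×0.545 = 0.9069 m³/s
Panel 3-4: Δb = 1.5 m, d̄ = (1.04+1.62)/2 = 1.33, v̄ = (0.58+0.75)/2 = 0.665 → q = 1.5×1.33×0.665 = 1.327 m³/s
Panel 4-5: Δb = 4.6 m, d̄ = (1.62+1.38)/2 = 1.5, v̄ = (0.75+0.60)/2 = 0.675 → q = 4.6×1.5×0.675 = 4.658 m³/s
Panel 5-6: Δb = 2.1 m, d̄ = (1.38+1.06)/2 = 1.22, v̄ = (0.60+0.51)/2 = 0.555 → q = 2.1×1.22×0.555 = 1.422 m³/s
Panel 6-7: Δb = 2.9 m, d̄ = (1.06+0.00)/2 = 0.53, v̄ = (0.51+0.00)/2 = 0.255 → q = 2.9×0.53×0.255 = 0.3919 m³/s
Q = Σ q = 8.997 m³/s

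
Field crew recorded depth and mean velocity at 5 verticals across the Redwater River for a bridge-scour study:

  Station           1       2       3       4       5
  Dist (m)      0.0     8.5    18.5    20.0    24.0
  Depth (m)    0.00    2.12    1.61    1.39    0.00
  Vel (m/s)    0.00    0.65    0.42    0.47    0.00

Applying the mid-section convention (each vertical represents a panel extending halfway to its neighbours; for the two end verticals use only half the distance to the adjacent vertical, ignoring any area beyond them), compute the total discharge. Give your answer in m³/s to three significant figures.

18.4 m³/s

w_2 = (18.5 − 0.0)/2 = 9.25 m; q_2 = 0.65 × 2.12 × 9.25 = 12.75 m³/s
w_3 = (20.0 − 8.5)/2 = 5.75 m; q_3 = 0.42 × 1.61 × 5.75 = 3.888 m³/s
w_4 = (24.0 − 18.5)/2 = 2.75 m; q_4 = 0.47 × 1.39 × 2.75 = 1.797 m³/s
Stations 1, 5 contribute zero (depth or velocity is 0).
Q = Σ qᵢ = 18.43 m³/s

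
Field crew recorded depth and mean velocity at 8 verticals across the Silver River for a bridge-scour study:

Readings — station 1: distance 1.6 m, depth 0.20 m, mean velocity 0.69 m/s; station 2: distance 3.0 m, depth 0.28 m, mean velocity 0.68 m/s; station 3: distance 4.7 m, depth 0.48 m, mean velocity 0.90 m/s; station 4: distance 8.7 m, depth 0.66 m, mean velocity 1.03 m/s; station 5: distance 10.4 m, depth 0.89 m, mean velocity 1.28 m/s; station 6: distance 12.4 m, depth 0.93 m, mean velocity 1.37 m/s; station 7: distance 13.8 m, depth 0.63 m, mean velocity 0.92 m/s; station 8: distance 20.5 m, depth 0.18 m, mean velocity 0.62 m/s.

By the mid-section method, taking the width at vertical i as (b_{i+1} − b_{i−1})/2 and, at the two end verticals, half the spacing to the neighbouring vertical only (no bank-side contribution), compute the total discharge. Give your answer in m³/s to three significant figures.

w_1 = (3.0 − 1.6)/2 = 0.7 m; q_1 = 0.69 × 0.20 × 0.7 = 0.09660 m³/s
w_2 = (4.7 − 1.6)/2 = 1.55 m; q_2 = 0.68 × 0.28 × 1.55 = 0.2951 m³/s
w_3 = (8.7 − 3.0)/2 = 2.85 m; q_3 = 0.90 × 0.48 × 2.85 = 1.231 m³/s
w_4 = (10.4 − 4.7)/2 = 2.85 m; q_4 = 1.03 × 0.66 × 2.85 = 1.937 m³/s
w_5 = (12.4 − 8.7)/2 = 1.85 m; q_5 = 1.28 × 0.89 × 1.85 = 2.108 m³/s
w_6 = (13.8 − 10.4)/2 = 1.7 m; q_6 = 1.37 × 0.93 × 1.7 = 2.166 m³/s
w_7 = (20.5 − 12.4)/2 = 4.05 m; q_7 = 0.92 × 0.63 × 4.05 = 2.347 m³/s
w_8 = (20.5 − 13.8)/2 = 3.35 m; q_8 = 0.62 × 0.18 × 3.35 = 0.3739 m³/s
Q = Σ qᵢ = 10.56 m³/s

10.6 m³/s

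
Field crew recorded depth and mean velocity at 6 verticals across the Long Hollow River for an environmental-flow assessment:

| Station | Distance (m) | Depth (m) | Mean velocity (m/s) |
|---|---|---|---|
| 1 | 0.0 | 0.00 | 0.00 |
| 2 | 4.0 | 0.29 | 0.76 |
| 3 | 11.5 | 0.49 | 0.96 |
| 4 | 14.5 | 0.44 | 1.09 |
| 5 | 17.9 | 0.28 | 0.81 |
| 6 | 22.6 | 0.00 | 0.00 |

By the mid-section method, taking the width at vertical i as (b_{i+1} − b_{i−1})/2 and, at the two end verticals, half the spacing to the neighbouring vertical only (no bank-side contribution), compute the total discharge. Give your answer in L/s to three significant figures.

w_2 = (11.5 − 0.0)/2 = 5.75 m; q_2 = 0.76 × 0.29 × 5.75 = 1.267 m³/s
w_3 = (14.5 − 4.0)/2 = 5.25 m; q_3 = 0.96 × 0.49 × 5.25 = 2.470 m³/s
w_4 = (17.9 − 11.5)/2 = 3.2 m; q_4 = 1.09 × 0.44 × 3.2 = 1.535 m³/s
w_5 = (22.6 − 14.5)/2 = 4.05 m; q_5 = 0.81 × 0.28 × 4.05 = 0.9185 m³/s
Stations 1, 6 contribute zero (depth or velocity is 0).
Q = Σ qᵢ = 6.190 m³/s
= 6.190 × 1000 = 6190 L/s

6190 L/s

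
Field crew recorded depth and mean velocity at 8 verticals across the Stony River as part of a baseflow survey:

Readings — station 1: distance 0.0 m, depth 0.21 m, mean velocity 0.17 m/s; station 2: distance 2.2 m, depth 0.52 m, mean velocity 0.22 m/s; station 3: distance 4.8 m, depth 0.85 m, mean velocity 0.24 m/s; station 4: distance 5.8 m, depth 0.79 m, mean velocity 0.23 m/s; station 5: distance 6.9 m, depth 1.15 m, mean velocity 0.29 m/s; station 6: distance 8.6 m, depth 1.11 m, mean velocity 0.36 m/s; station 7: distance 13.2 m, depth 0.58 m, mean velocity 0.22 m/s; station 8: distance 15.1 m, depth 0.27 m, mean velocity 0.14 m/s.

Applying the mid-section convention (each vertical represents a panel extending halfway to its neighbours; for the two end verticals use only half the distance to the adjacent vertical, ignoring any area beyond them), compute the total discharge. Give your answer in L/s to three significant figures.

w_1 = (2.2 − 0.0)/2 = 1.1 m; q_1 = 0.17 × 0.21 × 1.1 = 0.03927 m³/s
w_2 = (4.8 − 0.0)/2 = 2.4 m; q_2 = 0.22 × 0.52 × 2.4 = 0.2746 m³/s
w_3 = (5.8 − 2.2)/2 = 1.8 m; q_3 = 0.24 × 0.85 × 1.8 = 0.3672 m³/s
w_4 = (6.9 − 4.8)/2 = 1.05 m; q_4 = 0.23 × 0.79 × 1.05 = 0.1908 m³/s
w_5 = (8.6 − 5.8)/2 = 1.4 m; q_5 = 0.29 × 1.15 × 1.4 = 0.4669 m³/s
w_6 = (13.2 − 6.9)/2 = 3.15 m; q_6 = 0.36 × 1.11 × 3.15 = 1.259 m³/s
w_7 = (15.1 − 8.6)/2 = 3.25 m; q_7 = 0.22 × 0.58 × 3.25 = 0.4147 m³/s
w_8 = (15.1 − 13.2)/2 = 0.95 m; q_8 = 0.14 × 0.27 × 0.95 = 0.03591 m³/s
Q = Σ qᵢ = 3.048 m³/s
= 3.048 × 1000 = 3048 L/s

3050 L/s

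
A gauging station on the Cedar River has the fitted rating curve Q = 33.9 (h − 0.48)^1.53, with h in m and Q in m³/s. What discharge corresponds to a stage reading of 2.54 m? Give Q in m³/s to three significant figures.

102 m³/s

Q = 33.9 × (2.54 − 0.48)^1.53 = 33.9 × 2.06^1.53 = 102.4 m³/s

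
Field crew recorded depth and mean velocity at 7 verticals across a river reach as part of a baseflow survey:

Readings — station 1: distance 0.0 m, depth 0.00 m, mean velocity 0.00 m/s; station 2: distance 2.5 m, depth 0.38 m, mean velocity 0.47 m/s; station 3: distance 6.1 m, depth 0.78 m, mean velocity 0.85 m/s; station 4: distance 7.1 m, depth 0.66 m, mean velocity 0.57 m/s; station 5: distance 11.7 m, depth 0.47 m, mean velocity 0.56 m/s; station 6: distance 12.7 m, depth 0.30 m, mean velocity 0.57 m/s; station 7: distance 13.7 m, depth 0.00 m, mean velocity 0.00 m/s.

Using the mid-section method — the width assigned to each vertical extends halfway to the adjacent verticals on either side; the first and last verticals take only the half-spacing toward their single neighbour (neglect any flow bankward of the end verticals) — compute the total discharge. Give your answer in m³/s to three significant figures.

4.03 m³/s

w_2 = (6.1 − 0.0)/2 = 3.05 m; q_2 = 0.47 × 0.38 × 3.05 = 0.5447 m³/s
w_3 = (7.1 − 2.5)/2 = 2.3 m; q_3 = 0.85 × 0.78 × 2.3 = 1.525 m³/s
w_4 = (11.7 − 6.1)/2 = 2.8 m; q_4 = 0.57 × 0.66 × 2.8 = 1.053 m³/s
w_5 = (12.7 − 7.1)/2 = 2.8 m; q_5 = 0.56 × 0.47 × 2.8 = 0.7370 m³/s
w_6 = (13.7 − 11.7)/2 = 1 m; q_6 = 0.57 × 0.30 × 1 = 0.1710 m³/s
Stations 1, 7 contribute zero (depth or velocity is 0).
Q = Σ qᵢ = 4.031 m³/s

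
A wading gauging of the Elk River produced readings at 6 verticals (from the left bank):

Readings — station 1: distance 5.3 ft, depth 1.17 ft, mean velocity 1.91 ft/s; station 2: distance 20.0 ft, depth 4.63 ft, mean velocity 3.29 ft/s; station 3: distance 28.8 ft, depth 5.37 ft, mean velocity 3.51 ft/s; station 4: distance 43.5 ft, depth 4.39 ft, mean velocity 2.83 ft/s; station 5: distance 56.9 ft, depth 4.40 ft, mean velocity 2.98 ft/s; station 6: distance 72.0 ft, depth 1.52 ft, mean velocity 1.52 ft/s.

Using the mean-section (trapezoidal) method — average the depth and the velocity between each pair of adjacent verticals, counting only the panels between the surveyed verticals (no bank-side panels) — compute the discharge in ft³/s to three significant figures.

759 ft³/s

Panel 1-2: Δb = 14.7 ft, d̄ = (1.17+4.63)/2 = 2.9, v̄ = (1.91+3.29)/2 = 2.6 → q = 14.7×2.9×2.6 = 110.8 ft³/s
Panel 2-3: Δb = 8.8 ft, d̄ = (4.63+5.37)/2 = 5, v̄ = (3.29+3.51)/2 = 3.4 → q = 8.8×5×3.4 = 149.6 ft³/s
Panel 3-4: Δb = 14.7 ft, d̄ = (5.37+4.39)/2 = 4.88, v̄ = (3.51+2.83)/2 = 3.17 → q = 14.7×4.88×3.17 = 227.4 ft³/s
Panel 4-5: Δb = 13.4 ft, d̄ = (4.39+4.40)/2 = 4.395, v̄ = (2.83+2.98)/2 = 2.905 → q = 13.4×4.395×2.905 = 171.1 ft³/s
Panel 5-6: Δb = 15.1 ft, d̄ = (4.40+1.52)/2 = 2.96, v̄ = (2.98+1.52)/2 = 2.25 → q = 15.1×2.96×2.25 = 100.6 ft³/s
Q = Σ q = 759.5 ft³/s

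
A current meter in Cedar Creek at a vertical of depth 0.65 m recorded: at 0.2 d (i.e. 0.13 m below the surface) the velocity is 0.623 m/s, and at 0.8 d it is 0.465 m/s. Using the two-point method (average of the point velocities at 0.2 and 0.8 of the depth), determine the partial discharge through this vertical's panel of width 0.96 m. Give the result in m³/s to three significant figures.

v̄ = (0.623 + 0.465) / 2 = 0.5440 m/s
q = v̄ × d × w = 0.5440 × 0.65 × 0.96 = 0.3395 m³/s

0.339 m³/s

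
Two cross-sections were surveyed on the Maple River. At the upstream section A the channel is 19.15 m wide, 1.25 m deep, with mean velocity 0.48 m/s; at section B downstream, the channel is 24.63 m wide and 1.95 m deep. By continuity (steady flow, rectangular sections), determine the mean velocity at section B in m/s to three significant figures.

0.239 m/s

Q = A₁V₁ = (19.15×1.25) × 0.48 = 11.49 m³/s
A₂ = 24.63 × 1.95 = 48.03 m²
V₂ = Q/A₂ = 11.49/48.03 = 0.2392 m/s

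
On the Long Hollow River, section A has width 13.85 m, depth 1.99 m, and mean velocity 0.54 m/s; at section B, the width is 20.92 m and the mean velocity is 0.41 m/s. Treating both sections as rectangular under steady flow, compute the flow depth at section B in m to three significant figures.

Q = A₁V₁ = (13.85×1.99) × 0.54 = 14.88 m³/s
d₂ = Q/(b₂ V₂) = 14.88/(20.92×0.41) = 1.735 m

1.74 m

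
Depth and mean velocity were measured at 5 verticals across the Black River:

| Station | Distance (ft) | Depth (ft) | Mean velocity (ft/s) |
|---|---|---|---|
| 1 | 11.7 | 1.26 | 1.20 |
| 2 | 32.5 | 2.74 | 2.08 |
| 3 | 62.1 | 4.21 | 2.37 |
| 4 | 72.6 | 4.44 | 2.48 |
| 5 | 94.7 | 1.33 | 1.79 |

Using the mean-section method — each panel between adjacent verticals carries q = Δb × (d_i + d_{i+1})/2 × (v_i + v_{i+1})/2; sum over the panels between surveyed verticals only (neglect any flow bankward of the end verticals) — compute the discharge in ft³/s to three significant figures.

Panel 1-2: Δb = 20.8 ft, d̄ = (1.26+2.74)/2 = 2, v̄ = (1.20+2.08)/2 = 1.64 → q = 20.8×2×1.64 = 68.22 ft³/s
Panel 2-3: Δb = 29.6 ft, d̄ = (2.74+4.21)/2 = 3.475, v̄ = (2.08+2.37)/2 = 2.225 → q = 29.6×3.475×2.225 = 228.9 ft³/s
Panel 3-4: Δb = 10.5 ft, d̄ = (4.21+4.44)/2 = 4.325, v̄ = (2.37+2.48)/2 = 2.425 → q = 10.5×4.325×2.425 = 110.1 ft³/s
Panel 4-5: Δb = 22.1 ft, d̄ = (4.44+1.33)/2 = 2.885, v̄ = (2.48+1.79)/2 = 2.135 → q = 22.1×2.885×2.135 = 136.1 ft³/s
Q = Σ q = 543.3 ft³/s

543 ft³/s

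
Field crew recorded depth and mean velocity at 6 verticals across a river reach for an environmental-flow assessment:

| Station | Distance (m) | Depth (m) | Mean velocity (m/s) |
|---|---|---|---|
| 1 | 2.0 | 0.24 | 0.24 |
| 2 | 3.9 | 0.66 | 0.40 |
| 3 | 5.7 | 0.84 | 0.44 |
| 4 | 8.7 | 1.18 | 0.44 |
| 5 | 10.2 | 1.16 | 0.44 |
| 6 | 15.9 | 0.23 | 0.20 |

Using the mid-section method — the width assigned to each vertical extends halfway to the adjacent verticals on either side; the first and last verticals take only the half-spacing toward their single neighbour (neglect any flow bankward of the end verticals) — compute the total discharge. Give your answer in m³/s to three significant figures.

w_1 = (3.9 − 2.0)/2 = 0.95 m; q_1 = 0.24 × 0.24 × 0.95 = 0.05472 m³/s
w_2 = (5.7 − 2.0)/2 = 1.85 m; q_2 = 0.40 × 0.66 × 1.85 = 0.4884 m³/s
w_3 = (8.7 − 3.9)/2 = 2.4 m; q_3 = 0.44 × 0.84 × 2.4 = 0.8870 m³/s
w_4 = (10.2 − 5.7)/2 = 2.25 m; q_4 = 0.44 × 1.18 × 2.25 = 1.168 m³/s
w_5 = (15.9 − 8.7)/2 = 3.6 m; q_5 = 0.44 × 1.16 × 3.6 = 1.837 m³/s
w_6 = (15.9 − 10.2)/2 = 2.85 m; q_6 = 0.20 × 0.23 × 2.85 = 0.1311 m³/s
Q = Σ qᵢ = 4.567 m³/s

4.57 m³/s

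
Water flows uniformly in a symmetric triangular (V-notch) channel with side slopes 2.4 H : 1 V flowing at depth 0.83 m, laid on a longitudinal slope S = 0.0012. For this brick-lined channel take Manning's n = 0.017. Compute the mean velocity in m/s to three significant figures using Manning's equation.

A = z·y² = 2.4×0.83² = 1.653 m²
P = 2y√(1+z²) = 2×0.83×√(1+2.4²) = 4.316 m
R = A/P = 1.653/4.316 = 0.3831 m
Q = (1/n)·A·R^(2/3)·S^(1/2) = (1/0.017) × 1.653 × 0.3831^(2/3) × 0.0012^(1/2) = 1.777 m³/s
V = Q/A = 1.777/1.653 = 1.075 m/s

1.07 m/s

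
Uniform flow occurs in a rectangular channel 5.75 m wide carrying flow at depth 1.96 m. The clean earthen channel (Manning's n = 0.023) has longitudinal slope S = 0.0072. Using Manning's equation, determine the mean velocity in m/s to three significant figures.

4.09 m/s

A = b·y = 5.75 × 1.96 = 11.27 m²
P = b + 2y = 5.75 + 2×1.96 = 9.670 m
R = A/P = 11.27/9.670 = 1.165 m
Q = (1/n)·A·R^(2/3)·S^(1/2) = (1/0.023) × 11.27 × 1.165^(2/3) × 0.0072^(1/2) = 46.05 m³/s
V = Q/A = 46.05/11.27 = 4.086 m/s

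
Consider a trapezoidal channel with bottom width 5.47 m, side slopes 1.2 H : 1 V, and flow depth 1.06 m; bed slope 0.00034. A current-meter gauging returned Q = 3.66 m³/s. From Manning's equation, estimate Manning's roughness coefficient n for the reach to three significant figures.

0.0314

A = (b + z·y)·y = (5.47 + 1.2×1.06)×1.06 = 7.147 m²
P = b + 2y√(1+z²) = 5.47 + 2×1.06×√(1+1.2²) = 8.782 m
R = A/P = 7.147/8.782 = 0.8138 m
n = (1/Q)·A·R^(2/3)·S^(1/2) = (1/3.66) × 7.147 × 0.8717 × 0.01844 = 0.03138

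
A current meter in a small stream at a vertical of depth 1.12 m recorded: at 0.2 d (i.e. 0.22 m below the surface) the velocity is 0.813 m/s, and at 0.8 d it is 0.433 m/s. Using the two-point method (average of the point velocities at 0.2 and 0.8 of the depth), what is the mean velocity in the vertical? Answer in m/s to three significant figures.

0.623 m/s

v̄ = (0.813 + 0.433) / 2 = 0.6230 m/s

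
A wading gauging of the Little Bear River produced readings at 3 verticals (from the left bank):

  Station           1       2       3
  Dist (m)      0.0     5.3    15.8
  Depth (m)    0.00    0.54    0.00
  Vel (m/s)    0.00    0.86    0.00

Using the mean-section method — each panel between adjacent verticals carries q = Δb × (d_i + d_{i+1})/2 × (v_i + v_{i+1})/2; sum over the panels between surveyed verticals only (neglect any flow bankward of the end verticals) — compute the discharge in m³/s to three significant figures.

Panel 1-2: Δb = 5.3 m, d̄ = (0.00+0.54)/2 = 0.27, v̄ = (0.00+0.86)/2 = 0.43 → q = 5.3×0.27×0.43 = 0.6153 m³/s
Panel 2-3: Δb = 10.5 m, d̄ = (0.54+0.00)/2 = 0.27, v̄ = (0.86+0.00)/2 = 0.43 → q = 10.5×0.27×0.43 = 1.219 m³/s
Q = Σ q = 1.834 m³/s

1.83 m³/s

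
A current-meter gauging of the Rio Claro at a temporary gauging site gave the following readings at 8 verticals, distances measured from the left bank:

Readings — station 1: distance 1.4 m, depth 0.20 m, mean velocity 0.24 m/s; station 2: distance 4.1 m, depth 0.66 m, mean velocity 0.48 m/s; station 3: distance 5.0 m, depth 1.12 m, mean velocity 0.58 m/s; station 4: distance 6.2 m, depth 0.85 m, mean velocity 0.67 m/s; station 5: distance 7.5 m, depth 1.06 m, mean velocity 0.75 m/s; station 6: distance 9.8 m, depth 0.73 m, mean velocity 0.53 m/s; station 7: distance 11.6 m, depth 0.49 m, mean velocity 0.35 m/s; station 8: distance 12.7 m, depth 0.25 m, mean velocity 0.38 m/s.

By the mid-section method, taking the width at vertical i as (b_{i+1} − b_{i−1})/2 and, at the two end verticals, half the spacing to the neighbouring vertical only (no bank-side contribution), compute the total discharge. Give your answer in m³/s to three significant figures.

4.55 m³/s

w_1 = (4.1 − 1.4)/2 = 1.35 m; q_1 = 0.24 × 0.20 × 1.35 = 0.06480 m³/s
w_2 = (5.0 − 1.4)/2 = 1.8 m; q_2 = 0.48 × 0.66 × 1.8 = 0.5702 m³/s
w_3 = (6.2 − 4.1)/2 = 1.05 m; q_3 = 0.58 × 1.12 × 1.05 = 0.6821 m³/s
w_4 = (7.5 − 5.0)/2 = 1.25 m; q_4 = 0.67 × 0.85 × 1.25 = 0.7119 m³/s
w_5 = (9.8 − 6.2)/2 = 1.8 m; q_5 = 0.75 × 1.06 × 1.8 = 1.431 m³/s
w_6 = (11.6 − 7.5)/2 = 2.05 m; q_6 = 0.53 × 0.73 × 2.05 = 0.7931 m³/s
w_7 = (12.7 − 9.8)/2 = 1.45 m; q_7 = 0.35 × 0.49 × 1.45 = 0.2487 m³/s
w_8 = (12.7 − 11.6)/2 = 0.55 m; q_8 = 0.38 × 0.25 × 0.55 = 0.05225 m³/s
Q = Σ qᵢ = 4.554 m³/s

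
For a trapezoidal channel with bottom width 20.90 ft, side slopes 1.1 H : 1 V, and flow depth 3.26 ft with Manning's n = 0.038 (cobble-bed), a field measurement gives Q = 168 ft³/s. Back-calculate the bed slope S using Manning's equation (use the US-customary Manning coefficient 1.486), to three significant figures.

0.000806

A = (b + z·y)·y = (20.90 + 1.1×3.26)×3.26 = 79.82 ft²
P = b + 2y√(1+z²) = 20.90 + 2×3.26×√(1+1.1²) = 30.59 ft
R = A/P = 79.82/30.59 = 2.609 ft
S = (Q·n / (1.486·A·R^(2/3)))² = (168×0.038 / (1.486×79.82×1.895))² = 0.0008063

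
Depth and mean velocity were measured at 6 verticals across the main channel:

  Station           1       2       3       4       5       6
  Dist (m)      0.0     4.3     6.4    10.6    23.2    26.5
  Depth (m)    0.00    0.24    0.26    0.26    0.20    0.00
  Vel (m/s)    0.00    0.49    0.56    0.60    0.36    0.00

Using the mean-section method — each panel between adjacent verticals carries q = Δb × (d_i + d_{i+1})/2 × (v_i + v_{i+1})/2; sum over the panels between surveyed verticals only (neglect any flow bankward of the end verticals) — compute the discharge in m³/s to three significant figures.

2.49 m³/s

Panel 1-2: Δb = 4.3 m, d̄ = (0.00+0.24)/2 = 0.12, v̄ = (0.00+0.49)/2 = 0.245 → q = 4.3×0.12×0.245 = 0.1264 m³/s
Panel 2-3: Δb = 2.1 m, d̄ = (0.24+0.26)/2 = 0.25, v̄ = (0.49+0.56)/2 = 0.525 → q = 2.1×0.25×0.525 = 0.2756 m³/s
Panel 3-4: Δb = 4.2 m, d̄ = (0.26+0.26)/2 = 0.26, v̄ = (0.56+0.60)/2 = 0.58 → q = 4.2×0.26×0.58 = 0.6334 m³/s
Panel 4-5: Δb = 12.6 m, d̄ = (0.26+0.20)/2 = 0.23, v̄ = (0.60+0.36)/2 = 0.48 → q = 12.6×0.23×0.48 = 1.391 m³/s
Panel 5-6: Δb = 3.3 m, d̄ = (0.20+0.00)/2 = 0.1, v̄ = (0.36+0.00)/2 = 0.18 → q = 3.3×0.1×0.18 = 0.05940 m³/s
Q = Σ q = 2.486 m³/s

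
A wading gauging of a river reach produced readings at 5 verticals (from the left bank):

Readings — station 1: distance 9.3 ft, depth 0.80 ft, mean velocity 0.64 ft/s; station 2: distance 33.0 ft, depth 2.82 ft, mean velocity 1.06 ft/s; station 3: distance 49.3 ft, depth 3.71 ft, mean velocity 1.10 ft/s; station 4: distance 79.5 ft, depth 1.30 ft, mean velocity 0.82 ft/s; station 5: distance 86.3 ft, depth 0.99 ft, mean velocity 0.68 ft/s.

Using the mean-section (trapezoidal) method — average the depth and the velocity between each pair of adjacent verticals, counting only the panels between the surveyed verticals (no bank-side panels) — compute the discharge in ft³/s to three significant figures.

Panel 1-2: Δb = 23.7 ft, d̄ = (0.80+2.82)/2 = 1.81, v̄ = (0.64+1.06)/2 = 0.85 → q = 23.7×1.81×0.85 = 36.46 ft³/s
Panel 2-3: Δb = 16.3 ft, d̄ = (2.82+3.71)/2 = 3.265, v̄ = (1.06+1.10)/2 = 1.08 → q = 16.3×3.265×1.08 = 57.48 ft³/s
Panel 3-4: Δb = 30.2 ft, d̄ = (3.71+1.30)/2 = 2.505, v̄ = (1.10+0.82)/2 = 0.96 → q = 30.2×2.505×0.96 = 72.62 ft³/s
Panel 4-5: Δb = 6.8 ft, d̄ = (1.30+0.99)/2 = 1.145, v̄ = (0.82+0.68)/2 = 0.75 → q = 6.8×1.145×0.75 = 5.840 ft³/s
Q = Σ q = 172.4 ft³/s

172 ft³/s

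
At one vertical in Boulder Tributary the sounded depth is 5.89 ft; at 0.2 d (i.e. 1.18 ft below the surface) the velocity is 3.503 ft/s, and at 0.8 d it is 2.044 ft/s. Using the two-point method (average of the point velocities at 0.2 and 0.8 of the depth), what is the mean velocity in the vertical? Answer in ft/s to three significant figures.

v̄ = (3.503 + 2.044) / 2 = 2.774 ft/s

2.77 ft/s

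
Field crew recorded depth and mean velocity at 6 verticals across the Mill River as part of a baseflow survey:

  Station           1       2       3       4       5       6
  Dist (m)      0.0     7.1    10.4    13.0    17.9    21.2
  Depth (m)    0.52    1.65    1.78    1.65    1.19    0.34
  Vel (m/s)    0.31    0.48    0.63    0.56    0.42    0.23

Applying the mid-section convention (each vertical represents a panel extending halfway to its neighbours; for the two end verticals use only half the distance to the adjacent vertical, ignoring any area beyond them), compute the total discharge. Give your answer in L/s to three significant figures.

w_1 = (7.1 − 0.0)/2 = 3.55 m; q_1 = 0.31 × 0.52 × 3.55 = 0.5723 m³/s
w_2 = (10.4 − 0.0)/2 = 5.2 m; q_2 = 0.48 × 1.65 × 5.2 = 4.118 m³/s
w_3 = (13.0 − 7.1)/2 = 2.95 m; q_3 = 0.63 × 1.78 × 2.95 = 3.308 m³/s
w_4 = (17.9 − 10.4)/2 = 3.75 m; q_4 = 0.56 × 1.65 × 3.75 = 3.465 m³/s
w_5 = (21.2 − 13.0)/2 = 4.1 m; q_5 = 0.42 × 1.19 × 4.1 = 2.049 m³/s
w_6 = (21.2 − 17.9)/2 = 1.65 m; q_6 = 0.23 × 0.34 × 1.65 = 0.1290 m³/s
Q = Σ qᵢ = 13.64 m³/s
= 13.64 × 1000 = 13640 L/s

13600 L/s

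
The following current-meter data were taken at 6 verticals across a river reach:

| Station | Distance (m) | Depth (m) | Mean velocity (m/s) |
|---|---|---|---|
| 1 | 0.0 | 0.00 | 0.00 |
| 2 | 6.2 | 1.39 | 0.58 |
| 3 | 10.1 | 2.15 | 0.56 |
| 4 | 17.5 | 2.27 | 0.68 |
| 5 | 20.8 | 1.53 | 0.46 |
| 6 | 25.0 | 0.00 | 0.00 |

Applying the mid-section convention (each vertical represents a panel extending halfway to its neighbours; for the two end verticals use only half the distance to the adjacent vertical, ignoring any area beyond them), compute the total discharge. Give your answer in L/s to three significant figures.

21800 L/s

w_2 = (10.1 − 0.0)/2 = 5.05 m; q_2 = 0.58 × 1.39 × 5.05 = 4.071 m³/s
w_3 = (17.5 − 6.2)/2 = 5.65 m; q_3 = 0.56 × 2.15 × 5.65 = 6.803 m³/s
w_4 = (20.8 − 10.1)/2 = 5.35 m; q_4 = 0.68 × 2.27 × 5.35 = 8.258 m³/s
w_5 = (25.0 − 17.5)/2 = 3.75 m; q_5 = 0.46 × 1.53 × 3.75 = 2.639 m³/s
Stations 1, 6 contribute zero (depth or velocity is 0).
Q = Σ qᵢ = 21.77 m³/s
= 21.77 × 1000 = 21770 L/s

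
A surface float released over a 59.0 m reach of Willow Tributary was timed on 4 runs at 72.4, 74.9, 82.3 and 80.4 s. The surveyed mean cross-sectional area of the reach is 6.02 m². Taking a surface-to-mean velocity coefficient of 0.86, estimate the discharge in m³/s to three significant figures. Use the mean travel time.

3.94 m³/s

t̄ = (72.4 + 74.9 + 82.3 + 80.4) / 4 = 77.5 s
v_surface = L / t̄ = 59.0 / 77.5 = 0.7613 m/s
v_mean = 0.86 × 0.7613 = 0.6547 m/s
Q = A × v_mean = 6.02 × 0.6547 = 3.941 m³/s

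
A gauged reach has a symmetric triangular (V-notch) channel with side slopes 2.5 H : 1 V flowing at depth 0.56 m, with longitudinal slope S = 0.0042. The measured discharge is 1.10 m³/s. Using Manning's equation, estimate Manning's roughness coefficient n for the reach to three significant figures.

A = z·y² = 2.5×0.56² = 0.7840 m²
P = 2y√(1+z²) = 2×0.56×√(1+2.5²) = 3.016 m
R = A/P = 0.7840/3.016 = 0.2600 m
n = (1/Q)·A·R^(2/3)·S^(1/2) = (1/1.10) × 0.7840 × 0.4073 × 0.06481 = 0.01881

0.0188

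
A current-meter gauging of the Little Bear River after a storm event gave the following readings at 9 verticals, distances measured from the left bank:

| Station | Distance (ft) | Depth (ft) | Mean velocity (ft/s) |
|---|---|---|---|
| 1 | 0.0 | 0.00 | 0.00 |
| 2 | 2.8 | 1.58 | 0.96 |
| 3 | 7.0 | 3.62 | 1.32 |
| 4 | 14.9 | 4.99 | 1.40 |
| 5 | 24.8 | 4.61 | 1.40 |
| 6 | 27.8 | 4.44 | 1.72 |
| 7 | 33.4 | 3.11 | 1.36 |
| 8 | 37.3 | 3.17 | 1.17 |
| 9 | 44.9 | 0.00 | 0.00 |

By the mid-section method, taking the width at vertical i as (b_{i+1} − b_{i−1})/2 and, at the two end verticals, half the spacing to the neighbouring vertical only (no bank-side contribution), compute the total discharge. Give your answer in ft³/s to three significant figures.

w_2 = (7.0 − 0.0)/2 = 3.5 ft; q_2 = 0.96 × 1.58 × 3.5 = 5.309 ft³/s
w_3 = (14.9 − 2.8)/2 = 6.05 ft; q_3 = 1.32 × 3.62 × 6.05 = 28.91 ft³/s
w_4 = (24.8 − 7.0)/2 = 8.9 ft; q_4 = 1.40 × 4.99 × 8.9 = 62.18 ft³/s
w_5 = (27.8 − 14.9)/2 = 6.45 ft; q_5 = 1.40 × 4.61 × 6.45 = 41.63 ft³/s
w_6 = (33.4 − 24.8)/2 = 4.3 ft; q_6 = 1.72 × 4.44 × 4.3 = 32.84 ft³/s
w_7 = (37.3 − 27.8)/2 = 4.75 ft; q_7 = 1.36 × 3.11 × 4.75 = 20.09 ft³/s
w_8 = (44.9 − 33.4)/2 = 5.75 ft; q_8 = 1.17 × 3.17 × 5.75 = 21.33 ft³/s
Stations 1, 9 contribute zero (depth or velocity is 0).
Q = Σ qᵢ = 212.3 ft³/s

212 ft³/s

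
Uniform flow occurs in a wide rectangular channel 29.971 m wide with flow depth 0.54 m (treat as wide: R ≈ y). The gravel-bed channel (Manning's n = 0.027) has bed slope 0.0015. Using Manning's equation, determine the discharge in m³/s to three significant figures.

15.4 m³/s

A = b·y = 29.971 × 0.54 = 16.18 m²
Wide channel: R ≈ y = 0.54 m
Q = (1/n)·A·R^(2/3)·S^(1/2) = (1/0.027) × 16.18 × 0.5400^(2/3) × 0.0015^(1/2) = 15.39 m³/s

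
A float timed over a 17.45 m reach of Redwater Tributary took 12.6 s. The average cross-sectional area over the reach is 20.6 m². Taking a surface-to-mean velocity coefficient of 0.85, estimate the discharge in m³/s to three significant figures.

24.2 m³/s

v_surface = L / t̄ = 17.45 / 12.6 = 1.385 m/s
v_mean = 0.85 × 1.385 = 1.177 m/s
Q = A × v_mean = 20.6 × 1.177 = 24.25 m³/s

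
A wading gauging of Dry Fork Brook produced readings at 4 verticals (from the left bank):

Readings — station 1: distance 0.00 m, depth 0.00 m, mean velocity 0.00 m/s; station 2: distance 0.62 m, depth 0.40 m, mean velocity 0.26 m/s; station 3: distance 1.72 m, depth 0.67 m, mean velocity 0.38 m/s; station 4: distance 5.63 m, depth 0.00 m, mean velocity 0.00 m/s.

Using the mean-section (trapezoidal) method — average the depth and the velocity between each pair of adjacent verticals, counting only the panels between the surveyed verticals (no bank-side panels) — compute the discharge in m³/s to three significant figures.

Panel 1-2: Δb = 0.62 m, d̄ = (0.00+0.40)/2 = 0.2, v̄ = (0.00+0.26)/2 = 0.13 → q = 0.62×0.2×0.13 = 0.01612 m³/s
Panel 2-3: Δb = 1.1 m, d̄ = (0.40+0.67)/2 = 0.535, v̄ = (0.26+0.38)/2 = 0.32 → q = 1.1×0.535×0.32 = 0.1883 m³/s
Panel 3-4: Δb = 3.91 m, d̄ = (0.67+0.00)/2 = 0.335, v̄ = (0.38+0.00)/2 = 0.19 → q = 3.91×0.335×0.19 = 0.2489 m³/s
Q = Σ q = 0.4533 m³/s

0.453 m³/s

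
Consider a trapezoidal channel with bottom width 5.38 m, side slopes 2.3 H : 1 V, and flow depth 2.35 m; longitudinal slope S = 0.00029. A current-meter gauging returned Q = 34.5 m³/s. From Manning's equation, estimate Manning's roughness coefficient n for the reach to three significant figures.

A = (b + z·y)·y = (5.38 + 2.3×2.35)×2.35 = 25.34 m²
P = b + 2y√(1+z²) = 5.38 + 2×2.35×√(1+2.3²) = 17.17 m
R = A/P = 25.34/17.17 = 1.476 m
n = (1/Q)·A·R^(2/3)·S^(1/2) = (1/34.5) × 25.34 × 1.297 × 0.01703 = 0.01622

0.0162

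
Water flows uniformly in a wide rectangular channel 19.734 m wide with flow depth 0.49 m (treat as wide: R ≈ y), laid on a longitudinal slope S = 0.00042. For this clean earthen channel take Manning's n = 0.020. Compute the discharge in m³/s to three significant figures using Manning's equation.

6.16 m³/s

A = b·y = 19.734 × 0.49 = 9.670 m²
Wide channel: R ≈ y = 0.49 m
Q = (1/n)·A·R^(2/3)·S^(1/2) = (1/0.020) × 9.670 × 0.4900^(2/3) × 0.00042^(1/2) = 6.158 m³/s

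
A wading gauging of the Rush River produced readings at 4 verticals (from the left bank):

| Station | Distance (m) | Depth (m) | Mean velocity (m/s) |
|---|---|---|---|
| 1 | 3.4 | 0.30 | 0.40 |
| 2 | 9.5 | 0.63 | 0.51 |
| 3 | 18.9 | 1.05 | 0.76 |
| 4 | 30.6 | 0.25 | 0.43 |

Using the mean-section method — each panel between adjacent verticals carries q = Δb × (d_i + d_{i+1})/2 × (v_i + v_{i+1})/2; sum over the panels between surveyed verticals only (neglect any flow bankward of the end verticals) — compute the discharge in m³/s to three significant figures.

10.8 m³/s

Panel 1-2: Δb = 6.1 m, d̄ = (0.30+0.63)/2 = 0.465, v̄ = (0.40+0.51)/2 = 0.455 → q = 6.1×0.465×0.455 = 1.291 m³/s
Panel 2-3: Δb = 9.4 m, d̄ = (0.63+1.05)/2 = 0.84, v̄ = (0.51+0.76)/2 = 0.635 → q = 9.4×0.84×0.635 = 5.014 m³/s
Panel 3-4: Δb = 11.7 m, d̄ = (1.05+0.25)/2 = 0.65, v̄ = (0.76+0.43)/2 = 0.595 → q = 11.7×0.65×0.595 = 4.525 m³/s
Q = Σ q = 10.83 m³/s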